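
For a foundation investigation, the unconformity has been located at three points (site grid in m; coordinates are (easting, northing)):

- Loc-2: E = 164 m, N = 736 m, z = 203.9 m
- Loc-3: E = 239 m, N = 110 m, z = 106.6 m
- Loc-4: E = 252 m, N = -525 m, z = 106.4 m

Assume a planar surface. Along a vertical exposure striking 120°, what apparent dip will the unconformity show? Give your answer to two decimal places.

Let the plane be z = a·E + b·N + c.
Loc-3−Loc-2: 75a − 626b = −97.3;  Loc-4−Loc-2: 88a − 1261b = −97.5.
Solving gives a = −1.56153, b = −0.03165.
Unit vector along 120° is (sin 120°, cos 120°) = (0.8660, -0.5000).
Slope in that direction = a·(0.8660) + b·(-0.5000) = −1.33650.
Apparent dip = arctan|1.33650| = 53.20° (true dip is 57.4°, so apparent ≤ true as expected).

53.20°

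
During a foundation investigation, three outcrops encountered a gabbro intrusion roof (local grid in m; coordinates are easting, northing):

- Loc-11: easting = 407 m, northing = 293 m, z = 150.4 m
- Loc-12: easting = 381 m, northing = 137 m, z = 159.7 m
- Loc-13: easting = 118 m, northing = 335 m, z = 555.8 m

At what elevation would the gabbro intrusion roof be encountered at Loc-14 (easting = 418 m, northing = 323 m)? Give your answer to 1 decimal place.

Two edge vectors: Loc-11→Loc-12 = (-26, -156, 9.3), Loc-11→Loc-13 = (-289, 42, 405.4).
Normal n = (Loc-11→Loc-12) × (Loc-11→Loc-13) = (-63633, 7852.7, -46176).
So ∂z/∂easting = −n_x/n_z = −1.37805 and ∂z/∂northing = −n_y/n_z = 0.17006.
Intercept c from Loc-11: 150.4 + 560.87 − 49.83 = 661.44.
At (418, 323): z = −576.0 + 54.9 + 661.44 = 140.3 m.

140.3 m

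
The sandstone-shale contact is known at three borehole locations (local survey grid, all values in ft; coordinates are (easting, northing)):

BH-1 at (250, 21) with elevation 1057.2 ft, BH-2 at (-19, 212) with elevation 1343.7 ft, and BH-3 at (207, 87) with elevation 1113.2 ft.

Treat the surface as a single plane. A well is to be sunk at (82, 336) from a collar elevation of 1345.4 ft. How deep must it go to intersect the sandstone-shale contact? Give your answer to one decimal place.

53.0 ft

Two edge vectors: BH-1→BH-2 = (-269, 191, 286.5), BH-1→BH-3 = (-43, 66, 56).
Normal n = (BH-1→BH-2) × (BH-1→BH-3) = (-8213, 2744.5, -9541).
So ∂z/∂E = −n_x/n_z = −0.86081 and ∂z/∂N = −n_y/n_z = 0.28765.
Intercept c from BH-1: 1057.2 + 215.20 − 6.04 = 1266.36.
At (82, 336): z_contact = −70.59 + 96.65 + 1266.36 = 1292.43 ft.
Depth below ground = 1345.4 − 1292.43 = 53.0 ft.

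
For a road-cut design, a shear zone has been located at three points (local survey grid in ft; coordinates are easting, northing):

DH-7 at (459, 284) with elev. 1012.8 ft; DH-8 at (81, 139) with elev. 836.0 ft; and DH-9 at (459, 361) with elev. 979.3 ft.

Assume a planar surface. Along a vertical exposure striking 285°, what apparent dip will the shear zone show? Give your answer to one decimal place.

Two edge vectors: DH-7→DH-8 = (-378, -145, -176.8), DH-7→DH-9 = (0, 77, -33.5).
Normal n = (DH-7→DH-8) × (DH-7→DH-9) = (18471.1, -12663, -29106).
So ∂z/∂easting = −n_x/n_z = 0.63461 and ∂z/∂northing = −n_y/n_z = −0.43506.
Unit vector along 285° is (sin 285°, cos 285°) = (-0.9659, 0.2588).
Slope in that direction = a·(-0.9659) + b·(0.2588) = −0.72559.
Apparent dip = arctan|0.72559| = 36.0° (true dip is 37.6°, so apparent ≤ true as expected).

36.0°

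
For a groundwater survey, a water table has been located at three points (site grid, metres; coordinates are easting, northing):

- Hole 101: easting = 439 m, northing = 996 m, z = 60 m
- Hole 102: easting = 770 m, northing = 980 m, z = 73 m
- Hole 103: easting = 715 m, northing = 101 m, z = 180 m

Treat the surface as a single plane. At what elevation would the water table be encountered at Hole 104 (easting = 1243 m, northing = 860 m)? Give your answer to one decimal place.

103.6 m

Two edge vectors: Hole 101→Hole 102 = (331, -16, 13), Hole 101→Hole 103 = (276, -895, 120).
Normal n = (Hole 101→Hole 102) × (Hole 101→Hole 103) = (9715, -36132, -291829).
So ∂z/∂easting = −n_x/n_z = 0.033290 and ∂z/∂northing = −n_y/n_z = −0.123812.
Intercept c from Hole 101: 60 − 14.61 + 123.32 = 168.70.
At (1243, 860): z = 41.4 − 106.5 + 168.70 = 103.6 m.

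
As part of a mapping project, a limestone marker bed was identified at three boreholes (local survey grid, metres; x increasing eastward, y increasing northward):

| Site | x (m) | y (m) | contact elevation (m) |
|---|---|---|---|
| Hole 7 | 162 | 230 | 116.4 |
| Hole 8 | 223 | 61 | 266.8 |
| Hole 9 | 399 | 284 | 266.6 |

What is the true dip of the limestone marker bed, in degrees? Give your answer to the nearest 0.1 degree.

Let the plane be z = a·x + b·y + c.
Hole 8−Hole 7: 61a − 169b = 150.4;  Hole 9−Hole 7: 237a + 54b = 150.2.
Solving gives a = 0.77296, b = −0.61094.
Gradient magnitude |∇z| = √(a² + b²) = √(0.59746 + 0.37325) = 0.98525.
True dip = arctan(0.98525) = 44.6°, dipping toward NW (azimuth ≈ 308°).

44.6°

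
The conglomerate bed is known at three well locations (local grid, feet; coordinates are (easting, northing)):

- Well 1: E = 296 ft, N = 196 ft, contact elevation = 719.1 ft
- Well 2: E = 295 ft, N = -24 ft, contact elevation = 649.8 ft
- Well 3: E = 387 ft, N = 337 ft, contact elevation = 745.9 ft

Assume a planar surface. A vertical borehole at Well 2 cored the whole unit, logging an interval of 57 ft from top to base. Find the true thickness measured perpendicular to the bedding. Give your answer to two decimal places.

53.44 ft

Let the plane be z = a·E + b·N + c.
Well 2−Well 1: −1a − 220b = −69.3;  Well 3−Well 1: 91a + 141b = 26.8.
Solving gives a = −0.19494, b = 0.31589.
|∇z| = √(a²+b²) = 0.37120, so dip δ = arctan(0.37120) = 20.36°.
True thickness = vertical thickness × cos δ = 57 × cos 20.36° = 53.44 ft.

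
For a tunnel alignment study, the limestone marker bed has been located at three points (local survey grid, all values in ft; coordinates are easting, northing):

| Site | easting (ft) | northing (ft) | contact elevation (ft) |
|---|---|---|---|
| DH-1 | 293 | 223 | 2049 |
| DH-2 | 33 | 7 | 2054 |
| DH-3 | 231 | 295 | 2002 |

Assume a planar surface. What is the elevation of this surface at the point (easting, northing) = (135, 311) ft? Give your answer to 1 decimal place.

Two edge vectors: DH-1→DH-2 = (-260, -216, 5), DH-1→DH-3 = (-62, 72, -47).
Normal n = (DH-1→DH-2) × (DH-1→DH-3) = (9792, -12530, -32112).
So ∂z/∂easting = −n_x/n_z = 0.30493 and ∂z/∂northing = −n_y/n_z = −0.39020.
Intercept c from DH-1: 2049 − 89.35 + 87.01 = 2046.67.
At (135, 311): z = 41.2 − 121.4 + 2046.67 = 1966.5 ft.

1966.5 ft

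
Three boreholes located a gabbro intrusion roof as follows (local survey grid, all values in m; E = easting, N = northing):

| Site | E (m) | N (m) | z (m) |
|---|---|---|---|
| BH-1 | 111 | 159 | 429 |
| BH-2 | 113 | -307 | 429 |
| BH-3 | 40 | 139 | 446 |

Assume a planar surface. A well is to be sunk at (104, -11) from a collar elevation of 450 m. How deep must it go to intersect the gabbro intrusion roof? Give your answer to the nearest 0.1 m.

19.2 m

Two edge vectors: BH-1→BH-2 = (2, -466, 0), BH-1→BH-3 = (-71, -20, 17).
Normal n = (BH-1→BH-2) × (BH-1→BH-3) = (-7922, -34, -33126).
So ∂z/∂E = −n_x/n_z = −0.23915 and ∂z/∂N = −n_y/n_z = −0.00103.
Intercept c from BH-1: 429 + 26.55 + 0.16 = 455.71.
At (104, -11): z_contact = −24.87 + 0.01 + 455.71 = 430.85 m.
Depth below ground = 450 − 430.85 = 19.2 m.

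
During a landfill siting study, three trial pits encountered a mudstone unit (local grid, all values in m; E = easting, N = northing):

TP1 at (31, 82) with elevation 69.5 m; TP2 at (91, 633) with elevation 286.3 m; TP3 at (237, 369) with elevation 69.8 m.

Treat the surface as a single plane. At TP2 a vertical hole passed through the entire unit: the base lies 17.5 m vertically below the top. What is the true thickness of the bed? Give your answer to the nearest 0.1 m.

13.7 m

Let the plane be z = a·E + b·N + c.
TP2−TP1: 60a + 551b = 216.8;  TP3−TP1: 206a + 287b = 0.3.
Solving gives a = −0.64450, b = 0.46365.
|∇z| = √(a²+b²) = 0.79395, so dip δ = arctan(0.79395) = 38.45°.
True thickness = vertical thickness × cos δ = 17.5 × cos 38.45° = 13.7 m.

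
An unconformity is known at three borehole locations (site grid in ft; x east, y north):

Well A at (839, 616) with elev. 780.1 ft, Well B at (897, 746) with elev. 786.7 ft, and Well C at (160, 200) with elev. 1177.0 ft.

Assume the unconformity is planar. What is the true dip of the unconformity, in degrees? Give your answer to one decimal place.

43.5°

Two edge vectors: Well A→Well B = (58, 130, 6.6), Well A→Well C = (-679, -416, 396.9).
Normal n = (Well A→Well B) × (Well A→Well C) = (54342.6, -27501.6, 64142).
So ∂z/∂x = −n_x/n_z = −0.84722 and ∂z/∂y = −n_y/n_z = 0.42876.
Gradient magnitude |∇z| = √(a² + b²) = √(0.71779 + 0.18384) = 0.94954.
True dip = arctan(0.94954) = 43.5°, dipping toward ESE (azimuth ≈ 117°).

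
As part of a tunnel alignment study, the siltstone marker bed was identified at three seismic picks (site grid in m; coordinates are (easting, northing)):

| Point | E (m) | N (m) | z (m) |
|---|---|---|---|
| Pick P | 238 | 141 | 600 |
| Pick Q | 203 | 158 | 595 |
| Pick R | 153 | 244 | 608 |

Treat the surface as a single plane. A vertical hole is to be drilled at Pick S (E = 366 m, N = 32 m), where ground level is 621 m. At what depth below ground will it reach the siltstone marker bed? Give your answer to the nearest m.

Two edge vectors: Pick P→Pick Q = (-35, 17, -5), Pick P→Pick R = (-85, 103, 8).
Normal n = (Pick P→Pick Q) × (Pick P→Pick R) = (651, 705, -2160).
So ∂z/∂E = −n_x/n_z = 0.30139 and ∂z/∂N = −n_y/n_z = 0.32639.
Intercept c from Pick P: 600 − 71.73 − 46.02 = 482.25.
At (366, 32): z_contact = 110.3 + 10.4 + 482.25 = 603.0 m.
Depth below ground = 621 − 603.0 = 18 m.

18 m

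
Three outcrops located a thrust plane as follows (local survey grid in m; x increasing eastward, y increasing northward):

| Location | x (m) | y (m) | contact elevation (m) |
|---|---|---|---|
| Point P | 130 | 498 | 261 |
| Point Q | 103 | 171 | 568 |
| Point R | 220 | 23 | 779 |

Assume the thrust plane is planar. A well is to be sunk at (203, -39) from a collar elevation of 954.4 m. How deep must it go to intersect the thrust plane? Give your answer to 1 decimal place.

Let the plane be z = a·x + b·y + c.
Point Q−Point P: −27a − 327b = 307;  Point R−Point P: 90a − 475b = 518.
Solving gives a = 0.55759, b = −0.98488.
Then c = 261 − a·130 − b·498 = 678.98.
At (203, -39): z_contact = 113.19 + 38.41 + 678.98 = 830.58 m.
Depth below ground = 954.4 − 830.58 = 123.8 m.

123.8 m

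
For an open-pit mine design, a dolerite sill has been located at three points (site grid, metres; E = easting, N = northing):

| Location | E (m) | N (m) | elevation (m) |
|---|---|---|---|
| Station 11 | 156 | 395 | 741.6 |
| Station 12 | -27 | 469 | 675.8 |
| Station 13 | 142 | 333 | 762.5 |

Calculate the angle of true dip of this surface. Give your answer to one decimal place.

Let the plane be z = a·E + b·N + c.
Station 12−Station 11: −183a + 74b = −65.8;  Station 13−Station 11: −14a − 62b = 20.9.
Solving gives a = 0.20457, b = −0.38329.
Gradient magnitude |∇z| = √(a² + b²) = √(0.04185 + 0.14691) = 0.43447.
True dip = arctan(0.43447) = 23.5°, dipping toward NNW (azimuth ≈ 332°).

23.5°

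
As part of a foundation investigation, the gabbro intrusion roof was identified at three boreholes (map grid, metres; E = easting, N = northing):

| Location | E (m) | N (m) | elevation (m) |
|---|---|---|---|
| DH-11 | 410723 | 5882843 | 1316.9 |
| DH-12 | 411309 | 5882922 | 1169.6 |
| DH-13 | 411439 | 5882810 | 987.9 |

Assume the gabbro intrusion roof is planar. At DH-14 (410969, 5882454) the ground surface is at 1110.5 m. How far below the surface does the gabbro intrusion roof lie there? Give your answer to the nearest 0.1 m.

341.1 m

Let the plane be z = a·E + b·N + c.
DH-12−DH-11: 586a + 79b = −147.3;  DH-13−DH-11: 716a − 33b = −329.
Solving gives a = −0.406470185, b = 1.150525678.
Then c = 1316.9 − a·410723 − b·5882843 = −6600098.38.
At (410969, 5882454): z_contact = −167046.65 + 6767914.38 − 6600098.38 = 769.35 m.
Depth below ground = 1110.5 − 769.35 = 341.1 m.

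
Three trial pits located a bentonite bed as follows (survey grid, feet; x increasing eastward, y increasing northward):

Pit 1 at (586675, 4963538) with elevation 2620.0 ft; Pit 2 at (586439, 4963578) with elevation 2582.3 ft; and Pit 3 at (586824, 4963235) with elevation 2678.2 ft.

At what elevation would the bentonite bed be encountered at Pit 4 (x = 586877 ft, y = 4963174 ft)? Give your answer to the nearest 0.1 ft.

2693.1 ft

Two edge vectors: Pit 1→Pit 2 = (-236, 40, -37.7), Pit 1→Pit 3 = (149, -303, 58.2).
Normal n = (Pit 1→Pit 2) × (Pit 1→Pit 3) = (-9095.1, 8117.9, 65548).
So ∂z/∂x = −n_x/n_z = 0.138754806 and ∂z/∂y = −n_y/n_z = −0.123846647.
Intercept c from Pit 1: 2620 − 81403.98 + 614717.54 = 535933.56.
At (586877, 4963174): z = 81432.0 − 614672.5 + 535933.56 = 2693.1 ft.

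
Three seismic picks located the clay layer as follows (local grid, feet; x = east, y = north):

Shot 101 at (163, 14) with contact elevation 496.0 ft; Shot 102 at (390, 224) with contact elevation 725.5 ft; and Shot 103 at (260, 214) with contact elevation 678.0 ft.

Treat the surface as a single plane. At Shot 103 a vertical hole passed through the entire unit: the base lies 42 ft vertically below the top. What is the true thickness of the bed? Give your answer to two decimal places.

32.47 ft

Two edge vectors: Shot 101→Shot 102 = (227, 210, 229.5), Shot 101→Shot 103 = (97, 200, 182).
Normal n = (Shot 101→Shot 102) × (Shot 101→Shot 103) = (-7680, -19052.5, 25030).
So ∂z/∂x = −n_x/n_z = 0.30683 and ∂z/∂y = −n_y/n_z = 0.76119.
|∇z| = √(a²+b²) = 0.82070, so dip δ = arctan(0.82070) = 39.38°.
True thickness = vertical thickness × cos δ = 42 × cos 39.38° = 32.47 ft.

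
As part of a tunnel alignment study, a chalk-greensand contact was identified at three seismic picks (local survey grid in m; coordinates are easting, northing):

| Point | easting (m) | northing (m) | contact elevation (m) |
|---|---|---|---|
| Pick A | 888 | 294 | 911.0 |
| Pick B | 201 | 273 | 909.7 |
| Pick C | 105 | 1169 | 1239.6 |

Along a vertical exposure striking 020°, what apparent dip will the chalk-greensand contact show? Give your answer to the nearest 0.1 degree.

18.9°

Two edge vectors: Pick A→Pick B = (-687, -21, -1.3), Pick A→Pick C = (-783, 875, 328.6).
Normal n = (Pick A→Pick B) × (Pick A→Pick C) = (-5763.1, 226766.1, -617568).
So ∂z/∂easting = −n_x/n_z = −0.00933 and ∂z/∂northing = −n_y/n_z = 0.36719.
Unit vector along 020° is (sin 20°, cos 20°) = (0.3420, 0.9397).
Slope in that direction = a·(0.3420) + b·(0.9397) = 0.34186.
Apparent dip = arctan|0.34186| = 18.9° (true dip is 20.2°, so apparent ≤ true as expected).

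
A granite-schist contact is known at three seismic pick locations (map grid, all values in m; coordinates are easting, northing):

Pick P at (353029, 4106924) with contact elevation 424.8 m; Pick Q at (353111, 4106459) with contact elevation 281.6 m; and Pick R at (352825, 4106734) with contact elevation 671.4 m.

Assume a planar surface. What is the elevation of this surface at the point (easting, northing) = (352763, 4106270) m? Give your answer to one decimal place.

Two edge vectors: Pick P→Pick Q = (82, -465, -143.2), Pick P→Pick R = (-204, -190, 246.6).
Normal n = (Pick P→Pick Q) × (Pick P→Pick R) = (-141877, 8991.6, -110440).
So ∂z/∂easting = −n_x/n_z = −1.284652300 and ∂z/∂northing = −n_y/n_z = 0.081416154.
Intercept c from Pick P: 424.8 + 453519.52 − 334369.96 = 119574.36.
At (352763, 4106270): z = −453177.8 + 334316.7 + 119574.36 = 713.3 m.

713.3 m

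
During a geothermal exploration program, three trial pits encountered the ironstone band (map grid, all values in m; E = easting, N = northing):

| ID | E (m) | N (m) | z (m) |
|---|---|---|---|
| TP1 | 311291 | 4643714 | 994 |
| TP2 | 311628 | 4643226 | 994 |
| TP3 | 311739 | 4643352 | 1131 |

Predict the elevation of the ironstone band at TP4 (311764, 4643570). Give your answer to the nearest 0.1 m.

1252.5 m

Two edge vectors: TP1→TP2 = (337, -488, 0), TP1→TP3 = (448, -362, 137).
Normal n = (TP1→TP2) × (TP1→TP3) = (-66856, -46169, 96630).
So ∂z/∂E = −n_x/n_z = 0.691876229 and ∂z/∂N = −n_y/n_z = 0.477791576.
Intercept c from TP1: 994 − 215374.84 − 2218727.43 = −2433108.27.
At (311764, 4643570): z = 215702.1 + 2218658.6 − 2433108.27 = 1252.5 m.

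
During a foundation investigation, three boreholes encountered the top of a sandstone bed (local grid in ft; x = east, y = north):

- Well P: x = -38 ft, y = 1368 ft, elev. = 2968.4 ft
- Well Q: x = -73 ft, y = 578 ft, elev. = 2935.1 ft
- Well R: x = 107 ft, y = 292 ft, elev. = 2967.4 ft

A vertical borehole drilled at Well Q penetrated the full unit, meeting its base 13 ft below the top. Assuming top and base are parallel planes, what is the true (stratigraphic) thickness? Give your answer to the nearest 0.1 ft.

12.7 ft

Two edge vectors: Well P→Well Q = (-35, -790, -33.3), Well P→Well R = (145, -1076, -1).
Normal n = (Well P→Well Q) × (Well P→Well R) = (-35040.8, -4863.5, 152210).
So ∂z/∂x = −n_x/n_z = 0.23021 and ∂z/∂y = −n_y/n_z = 0.03195.
|∇z| = √(a²+b²) = 0.23242, so dip δ = arctan(0.23242) = 13.08°.
True thickness = vertical thickness × cos δ = 13 × cos 13.08° = 12.7 ft.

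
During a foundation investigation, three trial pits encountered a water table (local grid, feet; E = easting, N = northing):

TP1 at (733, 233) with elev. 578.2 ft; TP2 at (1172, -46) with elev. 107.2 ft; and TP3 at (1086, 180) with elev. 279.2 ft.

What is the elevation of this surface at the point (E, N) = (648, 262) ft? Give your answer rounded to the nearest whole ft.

658 ft

Let the plane be z = a·E + b·N + c.
TP2−TP1: 439a − 279b = −471;  TP3−TP1: 353a − 53b = −299.
Solving gives a = −0.77716, b = 0.46533.
Then c = 578.2 − a·733 − b·233 = 1039.44.
At (648, 262): z = −503.6 + 121.9 + 1039.44 = 657.8 ft.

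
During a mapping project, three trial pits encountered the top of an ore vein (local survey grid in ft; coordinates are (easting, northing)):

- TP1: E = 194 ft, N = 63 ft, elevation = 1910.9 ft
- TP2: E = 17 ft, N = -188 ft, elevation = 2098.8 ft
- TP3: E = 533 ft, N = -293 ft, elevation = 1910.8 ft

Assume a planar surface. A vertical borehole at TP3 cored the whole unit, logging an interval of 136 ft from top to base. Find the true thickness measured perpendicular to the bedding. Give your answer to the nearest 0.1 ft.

115.4 ft

Two edge vectors: TP1→TP2 = (-177, -251, 187.9), TP1→TP3 = (339, -356, -0.1).
Normal n = (TP1→TP2) × (TP1→TP3) = (66917.5, 63680.4, 148101).
So ∂z/∂E = −n_x/n_z = −0.45184 and ∂z/∂N = −n_y/n_z = −0.42998.
|∇z| = √(a²+b²) = 0.62373, so dip δ = arctan(0.62373) = 31.95°.
True thickness = vertical thickness × cos δ = 136 × cos 31.95° = 115.4 ft.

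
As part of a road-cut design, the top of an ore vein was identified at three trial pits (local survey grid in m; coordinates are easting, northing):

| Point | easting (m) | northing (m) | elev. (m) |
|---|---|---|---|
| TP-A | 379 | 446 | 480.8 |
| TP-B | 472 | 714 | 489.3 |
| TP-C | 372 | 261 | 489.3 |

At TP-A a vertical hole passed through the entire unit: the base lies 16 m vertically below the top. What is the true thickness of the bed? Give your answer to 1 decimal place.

Let the plane be z = a·easting + b·northing + c.
TP-B−TP-A: 93a + 268b = 8.5;  TP-C−TP-A: −7a − 185b = 8.5.
Solving gives a = 0.25119, b = −0.05545.
|∇z| = √(a²+b²) = 0.25724, so dip δ = arctan(0.25724) = 14.43°.
True thickness = vertical thickness × cos δ = 16 × cos 14.43° = 15.5 m.

15.5 m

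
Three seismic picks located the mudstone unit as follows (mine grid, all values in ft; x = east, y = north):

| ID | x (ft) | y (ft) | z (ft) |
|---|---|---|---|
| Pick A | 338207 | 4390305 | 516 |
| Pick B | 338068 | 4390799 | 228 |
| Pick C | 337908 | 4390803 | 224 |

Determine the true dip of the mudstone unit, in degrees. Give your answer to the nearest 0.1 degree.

30.1°

Let the plane be z = a·x + b·y + c.
Pick B−Pick A: −139a + 494b = −288;  Pick C−Pick A: −299a + 498b = −292.
Solving gives a = 0.01050, b = −0.58004.
Gradient magnitude |∇z| = √(a² + b²) = √(0.00011 + 0.33645) = 0.58014.
True dip = arctan(0.58014) = 30.1°, dipping toward N (azimuth ≈ 359°).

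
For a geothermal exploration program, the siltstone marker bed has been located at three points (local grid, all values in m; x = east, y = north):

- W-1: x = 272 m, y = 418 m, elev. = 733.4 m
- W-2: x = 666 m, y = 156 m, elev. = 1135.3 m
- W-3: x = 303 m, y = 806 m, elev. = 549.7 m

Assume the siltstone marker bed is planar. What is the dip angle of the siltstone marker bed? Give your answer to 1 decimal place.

Let the plane be z = a·x + b·y + c.
W-2−W-1: 394a − 262b = 401.9;  W-3−W-1: 31a + 388b = −183.7.
Solving gives a = 0.66964, b = −0.52696.
Gradient magnitude |∇z| = √(a² + b²) = √(0.44842 + 0.27768) = 0.85211.
True dip = arctan(0.85211) = 40.4°, dipping toward NW (azimuth ≈ 308°).

40.4°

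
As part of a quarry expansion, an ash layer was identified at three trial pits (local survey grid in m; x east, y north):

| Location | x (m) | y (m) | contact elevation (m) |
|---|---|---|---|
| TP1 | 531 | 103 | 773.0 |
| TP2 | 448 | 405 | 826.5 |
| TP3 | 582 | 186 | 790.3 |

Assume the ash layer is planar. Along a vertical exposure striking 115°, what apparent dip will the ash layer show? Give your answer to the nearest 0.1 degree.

Two edge vectors: TP1→TP2 = (-83, 302, 53.5), TP1→TP3 = (51, 83, 17.3).
Normal n = (TP1→TP2) × (TP1→TP3) = (784.1, 4164.4, -22291).
So ∂z/∂x = −n_x/n_z = 0.03518 and ∂z/∂y = −n_y/n_z = 0.18682.
Unit vector along 115° is (sin 115°, cos 115°) = (0.9063, -0.4226).
Slope in that direction = a·(0.9063) + b·(-0.4226) = −0.04707.
Apparent dip = arctan|0.04707| = 2.7° (true dip is 10.8°, so apparent ≤ true as expected).

2.7°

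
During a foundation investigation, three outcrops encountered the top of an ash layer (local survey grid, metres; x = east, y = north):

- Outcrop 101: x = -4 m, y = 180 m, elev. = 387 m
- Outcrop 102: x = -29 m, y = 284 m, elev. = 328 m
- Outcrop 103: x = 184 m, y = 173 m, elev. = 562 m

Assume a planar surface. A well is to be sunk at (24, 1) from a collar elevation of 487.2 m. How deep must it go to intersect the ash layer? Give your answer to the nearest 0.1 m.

Let the plane be z = a·x + b·y + c.
Outcrop 102−Outcrop 101: −25a + 104b = −59;  Outcrop 103−Outcrop 101: 188a − 7b = 175.
Solving gives a = 0.91794, b = −0.34665.
Then c = 387 − a·-4 − b·180 = 453.07.
At (24, 1): z_contact = 22.03 − 0.35 + 453.07 = 474.75 m.
Depth below ground = 487.2 − 474.75 = 12.4 m.

12.4 m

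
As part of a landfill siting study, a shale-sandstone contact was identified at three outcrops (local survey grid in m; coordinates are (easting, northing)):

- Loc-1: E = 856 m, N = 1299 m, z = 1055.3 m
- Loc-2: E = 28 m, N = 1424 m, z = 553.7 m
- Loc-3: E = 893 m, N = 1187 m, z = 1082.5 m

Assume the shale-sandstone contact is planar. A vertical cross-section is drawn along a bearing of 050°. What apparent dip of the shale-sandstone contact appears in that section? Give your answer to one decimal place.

Two edge vectors: Loc-1→Loc-2 = (-828, 125, -501.6), Loc-1→Loc-3 = (37, -112, 27.2).
Normal n = (Loc-1→Loc-2) × (Loc-1→Loc-3) = (-52779.2, 3962.4, 88111).
So ∂z/∂E = −n_x/n_z = 0.59901 and ∂z/∂N = −n_y/n_z = −0.04497.
Unit vector along 050° is (sin 50°, cos 50°) = (0.7660, 0.6428).
Slope in that direction = a·(0.7660) + b·(0.6428) = 0.42996.
Apparent dip = arctan|0.42996| = 23.3° (true dip is 31.0°, so apparent ≤ true as expected).

23.3°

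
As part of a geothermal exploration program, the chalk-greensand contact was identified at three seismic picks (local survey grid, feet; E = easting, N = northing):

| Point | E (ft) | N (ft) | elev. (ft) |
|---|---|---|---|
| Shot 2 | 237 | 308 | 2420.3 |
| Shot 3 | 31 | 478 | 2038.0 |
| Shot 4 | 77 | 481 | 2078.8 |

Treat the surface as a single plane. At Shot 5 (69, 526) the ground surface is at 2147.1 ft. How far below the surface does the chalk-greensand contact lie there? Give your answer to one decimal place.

124.9 ft

Let the plane be z = a·E + b·N + c.
Shot 3−Shot 2: −206a + 170b = −382.3;  Shot 4−Shot 2: −160a + 173b = −341.5.
Solving gives a = 0.95792, b = −1.08805.
Then c = 2420.3 − a·237 − b·308 = 2528.39.
At (69, 526): z_contact = 66.10 − 572.32 + 2528.39 = 2022.17 ft.
Depth below ground = 2147.1 − 2022.17 = 124.9 ft.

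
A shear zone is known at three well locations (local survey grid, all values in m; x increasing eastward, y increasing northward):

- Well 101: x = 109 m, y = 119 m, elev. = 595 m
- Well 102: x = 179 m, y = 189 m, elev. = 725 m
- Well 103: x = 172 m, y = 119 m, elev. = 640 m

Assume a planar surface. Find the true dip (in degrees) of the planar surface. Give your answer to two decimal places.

Let the plane be z = a·x + b·y + c.
Well 102−Well 101: 70a + 70b = 130;  Well 103−Well 101: 63a + 0b = 45.
Solving gives a = 0.71429, b = 1.14286.
Gradient magnitude |∇z| = √(a² + b²) = √(0.51020 + 1.30612) = 1.34771.
True dip = arctan(1.34771) = 53.42°, dipping toward SSW (azimuth ≈ 212°).

53.42°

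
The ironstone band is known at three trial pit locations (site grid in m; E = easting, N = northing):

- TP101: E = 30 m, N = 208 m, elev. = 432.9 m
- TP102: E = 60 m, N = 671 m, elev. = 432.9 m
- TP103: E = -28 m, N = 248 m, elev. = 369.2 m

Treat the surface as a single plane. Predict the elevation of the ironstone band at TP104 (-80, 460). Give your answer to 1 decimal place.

300.1 m

Let the plane be z = a·E + b·N + c.
TP102−TP101: 30a + 463b = 0;  TP103−TP101: −58a + 40b = −63.7.
Solving gives a = 1.05130, b = −0.06812.
Then c = 432.9 − a·30 − b·208 = 415.53.
At (-80, 460): z = −84.1 − 31.3 + 415.53 = 300.1 m.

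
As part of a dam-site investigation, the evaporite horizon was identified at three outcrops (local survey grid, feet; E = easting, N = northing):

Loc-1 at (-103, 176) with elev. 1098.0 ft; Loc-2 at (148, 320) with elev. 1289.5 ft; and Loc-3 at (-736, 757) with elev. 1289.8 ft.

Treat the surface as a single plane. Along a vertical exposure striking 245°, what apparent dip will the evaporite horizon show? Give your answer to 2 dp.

31.88°

Two edge vectors: Loc-1→Loc-2 = (251, 144, 191.5), Loc-1→Loc-3 = (-633, 581, 191.8).
Normal n = (Loc-1→Loc-2) × (Loc-1→Loc-3) = (-83642.3, -169361.3, 236983).
So ∂z/∂E = −n_x/n_z = 0.35295 and ∂z/∂N = −n_y/n_z = 0.71466.
Unit vector along 245° is (sin 245°, cos 245°) = (-0.9063, -0.4226).
Slope in that direction = a·(-0.9063) + b·(-0.4226) = −0.62190.
Apparent dip = arctan|0.62190| = 31.88° (true dip is 38.6°, so apparent ≤ true as expected).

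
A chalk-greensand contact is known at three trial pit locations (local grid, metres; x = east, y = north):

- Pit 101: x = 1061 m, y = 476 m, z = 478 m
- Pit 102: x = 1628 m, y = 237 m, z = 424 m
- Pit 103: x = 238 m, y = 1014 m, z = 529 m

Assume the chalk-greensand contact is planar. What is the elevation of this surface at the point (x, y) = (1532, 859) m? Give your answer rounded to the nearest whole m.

Two edge vectors: Pit 101→Pit 102 = (567, -239, -54), Pit 101→Pit 103 = (-823, 538, 51).
Normal n = (Pit 101→Pit 102) × (Pit 101→Pit 103) = (16863, 15525, 108349).
So ∂z/∂x = −n_x/n_z = −0.15564 and ∂z/∂y = −n_y/n_z = −0.14329.
Intercept c from Pit 101: 478 + 165.13 + 68.20 = 711.33.
At (1532, 859): z = −238.4 − 123.1 + 711.33 = 349.8 m.

350 m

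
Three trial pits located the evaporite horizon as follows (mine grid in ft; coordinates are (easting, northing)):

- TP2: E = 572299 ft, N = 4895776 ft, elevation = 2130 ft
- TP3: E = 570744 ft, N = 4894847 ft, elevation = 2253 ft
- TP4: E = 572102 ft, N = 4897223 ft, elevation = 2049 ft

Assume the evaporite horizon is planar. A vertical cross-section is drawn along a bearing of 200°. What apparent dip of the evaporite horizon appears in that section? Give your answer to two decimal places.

4.14°

Let the plane be z = a·E + b·N + c.
TP3−TP2: −1555a − 929b = 123;  TP4−TP2: −197a + 1447b = −81.
Solving gives a = −0.04222, b = −0.06173.
Unit vector along 200° is (sin 200°, cos 200°) = (-0.3420, -0.9397).
Slope in that direction = a·(-0.3420) + b·(-0.9397) = 0.07244.
Apparent dip = arctan|0.07244| = 4.14° (true dip is 4.3°, so apparent ≤ true as expected).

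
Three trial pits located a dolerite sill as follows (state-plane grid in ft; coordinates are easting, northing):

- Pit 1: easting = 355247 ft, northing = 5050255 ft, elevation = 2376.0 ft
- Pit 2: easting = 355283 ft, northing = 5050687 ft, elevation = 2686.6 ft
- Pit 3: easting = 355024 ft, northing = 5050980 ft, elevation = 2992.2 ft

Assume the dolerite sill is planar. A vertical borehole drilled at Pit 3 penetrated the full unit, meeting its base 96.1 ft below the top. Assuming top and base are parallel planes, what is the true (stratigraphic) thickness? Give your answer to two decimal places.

74.36 ft

Let the plane be z = a·easting + b·northing + c.
Pit 2−Pit 1: 36a + 432b = 310.6;  Pit 3−Pit 1: −223a + 725b = 616.2.
Solving gives a = −0.33498, b = 0.74690.
|∇z| = √(a²+b²) = 0.81857, so dip δ = arctan(0.81857) = 39.30°.
True thickness = vertical thickness × cos δ = 96.1 × cos 39.30° = 74.36 ft.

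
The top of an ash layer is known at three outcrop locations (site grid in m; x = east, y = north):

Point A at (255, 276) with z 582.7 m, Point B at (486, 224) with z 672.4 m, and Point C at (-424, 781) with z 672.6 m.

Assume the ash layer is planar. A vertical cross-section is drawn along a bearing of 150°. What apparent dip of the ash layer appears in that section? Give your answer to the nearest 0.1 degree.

Let the plane be z = a·x + b·y + c.
Point B−Point A: 231a − 52b = 89.7;  Point C−Point A: −679a + 505b = 89.9.
Solving gives a = 0.61432, b = 1.00401.
Unit vector along 150° is (sin 150°, cos 150°) = (0.5000, -0.8660).
Slope in that direction = a·(0.5000) + b·(-0.8660) = −0.56234.
Apparent dip = arctan|0.56234| = 29.4° (true dip is 49.6°, so apparent ≤ true as expected).

29.4°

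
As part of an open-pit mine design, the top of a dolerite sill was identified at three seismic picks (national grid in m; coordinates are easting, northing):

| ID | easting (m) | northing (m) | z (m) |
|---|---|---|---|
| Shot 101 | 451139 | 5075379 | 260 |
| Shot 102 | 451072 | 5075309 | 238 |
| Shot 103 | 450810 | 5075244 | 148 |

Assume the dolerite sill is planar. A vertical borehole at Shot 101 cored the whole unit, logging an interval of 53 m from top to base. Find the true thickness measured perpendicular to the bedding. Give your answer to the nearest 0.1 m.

50.0 m

Two edge vectors: Shot 101→Shot 102 = (-67, -70, -22), Shot 101→Shot 103 = (-329, -135, -112).
Normal n = (Shot 101→Shot 102) × (Shot 101→Shot 103) = (4870, -266, -13985).
So ∂z/∂easting = −n_x/n_z = 0.34823 and ∂z/∂northing = −n_y/n_z = −0.01902.
|∇z| = √(a²+b²) = 0.34875, so dip δ = arctan(0.34875) = 19.23°.
True thickness = vertical thickness × cos δ = 53 × cos 19.23° = 50.0 m.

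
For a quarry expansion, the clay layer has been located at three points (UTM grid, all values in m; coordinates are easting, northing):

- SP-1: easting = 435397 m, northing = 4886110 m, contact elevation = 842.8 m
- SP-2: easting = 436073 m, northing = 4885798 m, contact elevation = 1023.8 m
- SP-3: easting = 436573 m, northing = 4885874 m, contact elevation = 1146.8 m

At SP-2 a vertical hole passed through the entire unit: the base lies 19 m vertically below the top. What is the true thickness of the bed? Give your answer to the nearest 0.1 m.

18.4 m

Let the plane be z = a·easting + b·northing + c.
SP-2−SP-1: 676a − 312b = 181;  SP-3−SP-1: 1176a − 236b = 304.
Solving gives a = 0.25139, b = −0.03545.
|∇z| = √(a²+b²) = 0.25388, so dip δ = arctan(0.25388) = 14.25°.
True thickness = vertical thickness × cos δ = 19 × cos 14.25° = 18.4 m.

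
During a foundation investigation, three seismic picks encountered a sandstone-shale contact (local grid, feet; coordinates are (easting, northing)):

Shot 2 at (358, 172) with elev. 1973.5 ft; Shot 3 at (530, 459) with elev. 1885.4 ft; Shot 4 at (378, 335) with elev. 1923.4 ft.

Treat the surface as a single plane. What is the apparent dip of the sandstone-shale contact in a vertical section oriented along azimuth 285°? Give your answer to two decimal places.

Let the plane be z = a·E + b·N + c.
Shot 3−Shot 2: 172a + 287b = −88.1;  Shot 4−Shot 2: 20a + 163b = −50.1.
Solving gives a = 0.00083, b = −0.30746.
Unit vector along 285° is (sin 285°, cos 285°) = (-0.9659, 0.2588).
Slope in that direction = a·(-0.9659) + b·(0.2588) = −0.08037.
Apparent dip = arctan|0.08037| = 4.60° (true dip is 17.1°, so apparent ≤ true as expected).

4.60°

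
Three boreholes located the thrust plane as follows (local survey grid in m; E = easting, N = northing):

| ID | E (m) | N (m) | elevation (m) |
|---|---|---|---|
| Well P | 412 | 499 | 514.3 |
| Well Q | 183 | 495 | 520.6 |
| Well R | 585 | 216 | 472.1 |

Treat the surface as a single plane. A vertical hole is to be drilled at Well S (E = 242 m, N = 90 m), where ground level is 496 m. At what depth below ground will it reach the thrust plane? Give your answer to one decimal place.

Let the plane be z = a·E + b·N + c.
Well Q−Well P: −229a − 4b = 6.3;  Well R−Well P: 173a − 283b = −42.2.
Solving gives a = −0.02980, b = 0.13090.
Then c = 514.3 − a·412 − b·499 = 461.26.
At (242, 90): z_contact = −7.21 + 11.78 + 461.26 = 465.83 m.
Depth below ground = 496 − 465.83 = 30.2 m.

30.2 m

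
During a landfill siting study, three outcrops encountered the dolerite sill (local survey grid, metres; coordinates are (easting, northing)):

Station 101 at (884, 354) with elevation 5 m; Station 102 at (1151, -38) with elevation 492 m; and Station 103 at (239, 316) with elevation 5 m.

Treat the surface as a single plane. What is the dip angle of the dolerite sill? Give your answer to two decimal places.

Two edge vectors: Station 101→Station 102 = (267, -392, 487), Station 101→Station 103 = (-645, -38, 0).
Normal n = (Station 101→Station 102) × (Station 101→Station 103) = (18506, -314115, -262986).
So ∂z/∂E = −n_x/n_z = 0.07037 and ∂z/∂N = −n_y/n_z = −1.19442.
Gradient magnitude |∇z| = √(a² + b²) = √(0.00495 + 1.42663) = 1.19649.
True dip = arctan(1.19649) = 50.11°, dipping toward N (azimuth ≈ 357°).

50.11°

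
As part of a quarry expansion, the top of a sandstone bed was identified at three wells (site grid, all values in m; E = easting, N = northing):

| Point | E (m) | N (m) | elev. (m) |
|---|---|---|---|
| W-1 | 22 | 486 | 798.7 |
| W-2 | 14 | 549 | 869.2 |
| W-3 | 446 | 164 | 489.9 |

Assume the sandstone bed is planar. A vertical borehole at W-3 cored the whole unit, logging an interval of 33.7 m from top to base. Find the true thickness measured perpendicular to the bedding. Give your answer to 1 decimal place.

Two edge vectors: W-1→W-2 = (-8, 63, 70.5), W-1→W-3 = (424, -322, -308.8).
Normal n = (W-1→W-2) × (W-1→W-3) = (3246.6, 27421.6, -24136).
So ∂z/∂E = −n_x/n_z = 0.13451 and ∂z/∂N = −n_y/n_z = 1.13613.
|∇z| = √(a²+b²) = 1.14406, so dip δ = arctan(1.14406) = 48.84°.
True thickness = vertical thickness × cos δ = 33.7 × cos 48.84° = 22.2 m.

22.2 m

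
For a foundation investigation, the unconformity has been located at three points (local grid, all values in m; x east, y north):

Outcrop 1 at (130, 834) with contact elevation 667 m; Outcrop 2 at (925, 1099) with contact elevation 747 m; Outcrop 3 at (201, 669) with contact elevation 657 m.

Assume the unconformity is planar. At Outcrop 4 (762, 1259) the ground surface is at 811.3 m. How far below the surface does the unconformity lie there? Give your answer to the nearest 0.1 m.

61.2 m

Two edge vectors: Outcrop 1→Outcrop 2 = (795, 265, 80), Outcrop 1→Outcrop 3 = (71, -165, -10).
Normal n = (Outcrop 1→Outcrop 2) × (Outcrop 1→Outcrop 3) = (10550, 13630, -149990).
So ∂z/∂x = −n_x/n_z = 0.070338 and ∂z/∂y = −n_y/n_z = 0.090873.
Intercept c from Outcrop 1: 667 − 9.14 − 75.79 = 582.07.
At (762, 1259): z_contact = 53.60 + 114.41 + 582.07 = 750.07 m.
Depth below ground = 811.3 − 750.07 = 61.2 m.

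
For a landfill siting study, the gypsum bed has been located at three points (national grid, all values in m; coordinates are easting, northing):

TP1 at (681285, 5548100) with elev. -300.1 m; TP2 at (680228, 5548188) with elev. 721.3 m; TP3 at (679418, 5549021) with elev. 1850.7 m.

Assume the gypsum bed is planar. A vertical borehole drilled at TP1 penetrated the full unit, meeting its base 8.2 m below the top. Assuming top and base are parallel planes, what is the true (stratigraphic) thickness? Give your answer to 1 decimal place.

5.7 m

Let the plane be z = a·easting + b·northing + c.
TP2−TP1: −1057a + 88b = 1021.4;  TP3−TP1: −1867a + 921b = 2150.8.
Solving gives a = −0.92862, b = 0.45284.
|∇z| = √(a²+b²) = 1.03315, so dip δ = arctan(1.03315) = 45.93°.
True thickness = vertical thickness × cos δ = 8.2 × cos 45.93° = 5.7 m.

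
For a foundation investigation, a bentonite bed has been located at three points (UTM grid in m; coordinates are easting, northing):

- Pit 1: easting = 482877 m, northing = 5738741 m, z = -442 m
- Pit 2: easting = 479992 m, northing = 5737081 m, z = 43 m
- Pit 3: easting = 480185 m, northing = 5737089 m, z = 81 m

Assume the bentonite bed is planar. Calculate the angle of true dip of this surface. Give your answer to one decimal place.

Let the plane be z = a·easting + b·northing + c.
Pit 2−Pit 1: −2885a − 1660b = 485;  Pit 3−Pit 1: −2692a − 1652b = 523.
Solving gives a = 0.22523, b = −0.68360.
Gradient magnitude |∇z| = √(a² + b²) = √(0.05073 + 0.46731) = 0.71975.
True dip = arctan(0.71975) = 35.7°, dipping toward NNW (azimuth ≈ 342°).

35.7°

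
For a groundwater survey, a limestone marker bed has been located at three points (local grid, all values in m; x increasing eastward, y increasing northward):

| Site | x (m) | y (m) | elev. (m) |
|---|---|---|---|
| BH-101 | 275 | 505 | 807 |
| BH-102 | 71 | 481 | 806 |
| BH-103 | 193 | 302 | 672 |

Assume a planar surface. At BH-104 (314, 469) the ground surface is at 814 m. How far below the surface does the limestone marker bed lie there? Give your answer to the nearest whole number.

Two edge vectors: BH-101→BH-102 = (-204, -24, -1), BH-101→BH-103 = (-82, -203, -135).
Normal n = (BH-101→BH-102) × (BH-101→BH-103) = (3037, -27458, 39444).
So ∂z/∂x = −n_x/n_z = −0.07700 and ∂z/∂y = −n_y/n_z = 0.69613.
Intercept c from BH-101: 807 + 21.17 − 351.54 = 476.63.
At (314, 469): z_contact = −24.2 + 326.5 + 476.63 = 778.9 m.
Depth below ground = 814 − 778.9 = 35 m.

35 m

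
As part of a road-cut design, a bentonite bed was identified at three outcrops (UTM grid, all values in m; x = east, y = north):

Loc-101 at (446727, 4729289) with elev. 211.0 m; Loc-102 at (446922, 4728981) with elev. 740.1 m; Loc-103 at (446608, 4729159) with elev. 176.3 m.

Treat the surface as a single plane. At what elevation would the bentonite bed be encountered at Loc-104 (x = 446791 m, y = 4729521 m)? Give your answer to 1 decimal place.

82.8 m

Let the plane be z = a·x + b·y + c.
Loc-102−Loc-101: 195a − 308b = 529.1;  Loc-103−Loc-101: −119a − 130b = −34.7.
Solving gives a = 1.281742524, b = −0.906364311.
Then c = 211 − a·446727 − b·4729289 = 3714080.77.
At (446791, 4729521): z = 572671.0 − 4286669.0 + 3714080.77 = 82.8 m.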